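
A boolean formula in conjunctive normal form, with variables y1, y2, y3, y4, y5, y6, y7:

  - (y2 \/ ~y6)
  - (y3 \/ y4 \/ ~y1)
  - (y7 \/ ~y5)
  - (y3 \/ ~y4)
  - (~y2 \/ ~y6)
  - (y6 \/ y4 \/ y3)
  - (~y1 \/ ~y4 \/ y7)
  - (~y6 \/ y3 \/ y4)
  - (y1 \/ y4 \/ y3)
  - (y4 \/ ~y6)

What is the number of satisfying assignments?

Case analysis on y4 and y3:
  y4=1, y3=1: y2 free; 5 ways for (y1,y5,y6,y7) × 2^1 = 10.
  y4=1, y3=0: a clause becomes empty — 0.
  y4=0, y3=1: y1, y2 free; 3 ways for (y5,y6,y7) × 2^2 = 12.
  y4=0, y3=0: a clause becomes empty — 0.
Total: 10 + 0 + 12 + 0 = 22.

22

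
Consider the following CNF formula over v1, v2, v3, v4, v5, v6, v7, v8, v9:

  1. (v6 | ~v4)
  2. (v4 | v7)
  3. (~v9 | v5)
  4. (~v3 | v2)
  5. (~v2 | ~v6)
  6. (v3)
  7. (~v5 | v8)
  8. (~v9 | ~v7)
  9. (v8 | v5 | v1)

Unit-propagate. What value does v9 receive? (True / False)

False

(v3) is a unit clause: v3 = True.
From (v2 | ~v3) and v3 = True: v2 = True.
(~v6 | ~v2) with v2 = True leaves only ~v6, so v6 = False.
(~v4 | v6): since v6 = False, the clause reduces to (~v4). v4 = False.
From (v7 | v4) and v4 = False: v7 = True.
In (~v7 | ~v9), ~v7 is now false; ~v9 must hold, so v9 = False.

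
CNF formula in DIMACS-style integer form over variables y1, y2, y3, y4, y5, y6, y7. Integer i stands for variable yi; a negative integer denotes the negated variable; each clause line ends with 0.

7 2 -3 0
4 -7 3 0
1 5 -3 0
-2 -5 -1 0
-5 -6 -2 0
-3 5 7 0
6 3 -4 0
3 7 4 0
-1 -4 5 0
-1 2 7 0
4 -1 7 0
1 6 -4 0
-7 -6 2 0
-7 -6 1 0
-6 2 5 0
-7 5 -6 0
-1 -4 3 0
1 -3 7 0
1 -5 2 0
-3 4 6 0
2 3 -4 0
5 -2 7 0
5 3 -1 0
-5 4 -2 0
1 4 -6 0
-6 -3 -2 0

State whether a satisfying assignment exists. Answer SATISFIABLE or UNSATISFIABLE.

Try y1 = True.
Branch on y2: take y2 = False.
  then y7 is forced to True.
  then y6 is forced to False.
For the remaining variables, y3 = True, y4 = True, y5 = True works.
So y1=T  y2=F  y3=T  y4=T  y5=T  y6=F  y7=T is a satisfying assignment.

SATISFIABLE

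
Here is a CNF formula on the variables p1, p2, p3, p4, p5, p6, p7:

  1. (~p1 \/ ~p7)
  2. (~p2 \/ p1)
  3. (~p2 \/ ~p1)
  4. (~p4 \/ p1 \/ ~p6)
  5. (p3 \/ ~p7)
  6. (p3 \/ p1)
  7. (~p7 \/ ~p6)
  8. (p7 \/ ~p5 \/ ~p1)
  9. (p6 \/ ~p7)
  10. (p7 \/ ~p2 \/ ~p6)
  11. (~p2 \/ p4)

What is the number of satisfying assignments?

Split on p1, then p7.
  p1=1, p7=1: a clause becomes empty — 0.
  p1=1, p7=0: forces p2=0; p5=0; p3, p4, p6 free → 2^3 = 8.
  p1=0, p7=1: a clause becomes empty — 0.
  p1=0, p7=0: p5 free; 3 ways for (p2,p3,p4,p6) × 2^1 = 6.
Total: 0 + 8 + 0 + 6 = 14.

14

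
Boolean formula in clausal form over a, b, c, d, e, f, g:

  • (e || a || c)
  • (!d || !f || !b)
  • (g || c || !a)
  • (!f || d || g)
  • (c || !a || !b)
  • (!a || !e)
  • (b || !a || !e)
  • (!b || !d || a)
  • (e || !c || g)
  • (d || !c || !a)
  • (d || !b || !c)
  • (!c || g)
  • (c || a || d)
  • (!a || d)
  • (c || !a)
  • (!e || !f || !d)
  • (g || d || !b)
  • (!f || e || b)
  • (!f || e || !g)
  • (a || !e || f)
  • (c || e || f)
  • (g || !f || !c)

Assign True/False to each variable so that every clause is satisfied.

a = True, b = True, c = True, d = True, e = False, f = False, g = True

Check each clause:
  1. (e || c || a) — a is true.
  2. (!b || !d || !f) — !f is true.
  3. (g || c || !a) — c is true.
  4. (!f || g || d) — !f is true.
  5. (c || !a || !b) — c is true.
  6. (!e || !a) — !e is true.
  7. (b || !e || !a) — b is true.
  8. (a || !b || !d) — a is true.
  9. (!c || e || g) — g is true.
  10. (d || !c || !a) — d is true.
  11. (d || !c || !b) — d is true.
  12. (!c || g) — g is true.
  13. (c || d || a) — a is true.
  14. (!a || d) — d is true.
  15. (!a || c) — c is true.
  16. (!e || !d || !f) — !f is true.
  17. (g || !b || d) — d is true.
  18. (b || !f || e) — !f is true.
  19. (!g || e || !f) — !f is true.
  20. (a || !e || f) — a is true.
  21. (f || e || c) — c is true.
  22. (g || !c || !f) — !f is true.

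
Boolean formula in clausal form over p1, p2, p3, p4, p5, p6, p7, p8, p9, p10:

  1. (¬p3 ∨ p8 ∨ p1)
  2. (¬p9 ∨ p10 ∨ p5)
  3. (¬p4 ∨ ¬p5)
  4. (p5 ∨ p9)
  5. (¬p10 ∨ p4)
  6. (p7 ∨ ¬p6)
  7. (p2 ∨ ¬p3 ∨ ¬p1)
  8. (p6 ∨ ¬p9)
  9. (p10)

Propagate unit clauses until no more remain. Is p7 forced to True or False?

Unit clause (p10) sets p10 = True.
(¬p10 ∨ p4) with p10 = True leaves only p4, so p4 = True.
(¬p4 ∨ ¬p5): since p4 = True, the clause reduces to (¬p5). p5 = False.
(p9 ∨ p5) with p5 = False leaves only p9, so p9 = True.
From (¬p9 ∨ p6) and p9 = True: p6 = True.
From (¬p6 ∨ p7) and p6 = True: p7 = True.

True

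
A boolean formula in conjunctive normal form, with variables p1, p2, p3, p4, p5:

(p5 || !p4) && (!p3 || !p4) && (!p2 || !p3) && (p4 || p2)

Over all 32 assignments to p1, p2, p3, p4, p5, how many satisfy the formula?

Case analysis on p4 and p2:
  p4=T, p2=T: remaining (p1,p3,p5) ∈ {(F,F,T); (T,F,T)} — 2.
  p4=T, p2=F: remaining (p1,p3,p5) ∈ {(F,F,T); (T,F,T)} — 2.
  p4=F, p2=T: remaining (p1,p3,p5) ∈ {(F,F,F); (F,F,T); (T,F,F); (T,F,T)} — 4.
  p4=F, p2=F: a clause becomes empty — 0.
Total: 2 + 2 + 4 + 0 = 8.

8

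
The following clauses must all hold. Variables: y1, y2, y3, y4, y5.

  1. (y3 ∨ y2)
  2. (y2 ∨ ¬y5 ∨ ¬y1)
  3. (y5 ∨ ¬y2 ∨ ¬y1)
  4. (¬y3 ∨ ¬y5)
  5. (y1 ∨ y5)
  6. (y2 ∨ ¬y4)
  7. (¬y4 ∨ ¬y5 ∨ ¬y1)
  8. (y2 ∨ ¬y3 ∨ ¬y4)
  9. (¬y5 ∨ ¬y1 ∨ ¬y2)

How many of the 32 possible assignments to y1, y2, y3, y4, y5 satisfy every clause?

3

Satisfying assignments:
  y1=F y2=T y3=F y4=F y5=T
  y1=F y2=T y3=F y4=T y5=T
  y1=T y2=F y3=T y4=F y5=F
Count: 3.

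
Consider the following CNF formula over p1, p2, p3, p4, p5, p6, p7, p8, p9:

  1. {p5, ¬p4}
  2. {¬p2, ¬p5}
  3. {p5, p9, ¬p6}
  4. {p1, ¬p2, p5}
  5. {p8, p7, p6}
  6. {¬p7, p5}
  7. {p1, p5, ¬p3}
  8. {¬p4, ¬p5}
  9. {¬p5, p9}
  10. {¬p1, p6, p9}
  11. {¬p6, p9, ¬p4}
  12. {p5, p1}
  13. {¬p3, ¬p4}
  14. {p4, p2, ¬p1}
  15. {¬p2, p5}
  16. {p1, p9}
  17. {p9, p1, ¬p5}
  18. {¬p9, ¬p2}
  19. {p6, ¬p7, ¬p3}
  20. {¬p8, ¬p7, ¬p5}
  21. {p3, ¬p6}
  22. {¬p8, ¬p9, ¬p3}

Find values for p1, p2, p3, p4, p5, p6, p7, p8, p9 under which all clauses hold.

p1=0  p2=0  p3=0  p4=0  p5=1  p6=0  p7=1  p8=0  p9=1

Try p1 = False.
  then p5 is forced to True.
  then p2 is forced to False.
  then p4 is forced to False.
  then p9 is forced to True.
Set p3 = False and propagate.
  then p6 is forced to False.
The remaining clauses are satisfied by p7 = True, p8 = False.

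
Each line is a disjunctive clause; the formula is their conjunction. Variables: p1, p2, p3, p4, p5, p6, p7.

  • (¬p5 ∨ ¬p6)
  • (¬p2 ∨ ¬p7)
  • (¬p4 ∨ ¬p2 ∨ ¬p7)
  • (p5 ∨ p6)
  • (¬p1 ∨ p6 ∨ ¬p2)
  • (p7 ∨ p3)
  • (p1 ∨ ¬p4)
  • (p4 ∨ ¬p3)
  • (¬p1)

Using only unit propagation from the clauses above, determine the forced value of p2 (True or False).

False

(¬p1) is a unit clause: p1 = False.
(p1 ∨ ¬p4) with p1 = False leaves only ¬p4, so p4 = False.
In (p4 ∨ ¬p3), p4 is now false; ¬p3 must hold, so p3 = False.
From (p3 ∨ p7) and p3 = False: p7 = True.
(¬p2 ∨ ¬p7) with p7 = True leaves only ¬p2, so p2 = False.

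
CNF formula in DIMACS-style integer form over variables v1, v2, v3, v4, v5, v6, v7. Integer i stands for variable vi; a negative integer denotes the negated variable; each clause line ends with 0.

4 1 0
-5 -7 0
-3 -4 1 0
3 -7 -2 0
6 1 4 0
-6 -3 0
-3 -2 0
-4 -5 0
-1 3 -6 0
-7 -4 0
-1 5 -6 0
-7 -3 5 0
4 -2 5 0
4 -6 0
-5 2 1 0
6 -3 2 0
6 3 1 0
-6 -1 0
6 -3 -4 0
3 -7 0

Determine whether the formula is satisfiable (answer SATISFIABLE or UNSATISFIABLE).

SATISFIABLE

v7 occurs only negated in the remaining clauses — set v7 = False.
Try v1 = True.
  then v6 is forced to False.
Branch on v2: take v2 = True.
  then v3 is forced to False.
The remaining clauses are satisfied by v4 = False, v5 = True.
So v1 = True, v2 = True, v3 = False, v4 = False, v5 = True, v6 = False, v7 = False is a satisfying assignment.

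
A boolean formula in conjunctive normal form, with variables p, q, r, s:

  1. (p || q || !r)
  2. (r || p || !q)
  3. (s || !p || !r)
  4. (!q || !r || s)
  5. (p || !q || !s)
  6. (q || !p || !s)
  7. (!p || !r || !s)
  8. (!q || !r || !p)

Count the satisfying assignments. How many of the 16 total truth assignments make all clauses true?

5

Satisfying assignments:
  p=0 q=0 r=0 s=0
  p=0 q=0 r=0 s=1
  p=1 q=0 r=0 s=0
  p=1 q=1 r=0 s=0
  p=1 q=1 r=0 s=1
That's 5 in total.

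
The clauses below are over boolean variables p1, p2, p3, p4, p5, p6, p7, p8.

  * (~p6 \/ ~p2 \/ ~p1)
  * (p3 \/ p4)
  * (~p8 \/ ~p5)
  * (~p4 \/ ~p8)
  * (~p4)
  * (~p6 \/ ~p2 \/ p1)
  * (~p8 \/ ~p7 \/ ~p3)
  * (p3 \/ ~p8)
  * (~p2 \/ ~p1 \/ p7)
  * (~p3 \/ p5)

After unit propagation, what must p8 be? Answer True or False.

Unit clause (~p4) sets p4 = False.
From (p3 \/ p4) and p4 = False: p3 = True.
From (p5 \/ ~p3) and p3 = True: p5 = True.
(~p5 \/ ~p8): since p5 = True, the clause reduces to (~p8). p8 = False.

False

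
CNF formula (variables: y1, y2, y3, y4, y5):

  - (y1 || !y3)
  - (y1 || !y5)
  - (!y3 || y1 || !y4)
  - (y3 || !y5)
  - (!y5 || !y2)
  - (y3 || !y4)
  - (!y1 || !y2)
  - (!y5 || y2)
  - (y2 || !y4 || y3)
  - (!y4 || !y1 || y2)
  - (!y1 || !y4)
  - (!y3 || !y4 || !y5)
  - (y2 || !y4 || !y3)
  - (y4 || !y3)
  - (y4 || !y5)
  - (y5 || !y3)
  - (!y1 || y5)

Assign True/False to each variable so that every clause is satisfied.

Branch on y1: take y1 = False.
  then y3 is forced to False.
  then y5 is forced to False.
  then y4 is forced to False.
y2 is now unconstrained; take y2 = False.
Every clause has at least one true literal under this assignment.

y1=False, y2=False, y3=False, y4=False, y5=False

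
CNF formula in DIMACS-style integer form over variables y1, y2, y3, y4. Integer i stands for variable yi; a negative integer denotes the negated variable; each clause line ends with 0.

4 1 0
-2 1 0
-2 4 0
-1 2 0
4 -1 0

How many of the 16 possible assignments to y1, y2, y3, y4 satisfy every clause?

4

Satisfying assignments:
  y1=F y2=F y3=F y4=T
  y1=F y2=F y3=T y4=T
  y1=T y2=T y3=F y4=T
  y1=T y2=T y3=T y4=T
Count: 4.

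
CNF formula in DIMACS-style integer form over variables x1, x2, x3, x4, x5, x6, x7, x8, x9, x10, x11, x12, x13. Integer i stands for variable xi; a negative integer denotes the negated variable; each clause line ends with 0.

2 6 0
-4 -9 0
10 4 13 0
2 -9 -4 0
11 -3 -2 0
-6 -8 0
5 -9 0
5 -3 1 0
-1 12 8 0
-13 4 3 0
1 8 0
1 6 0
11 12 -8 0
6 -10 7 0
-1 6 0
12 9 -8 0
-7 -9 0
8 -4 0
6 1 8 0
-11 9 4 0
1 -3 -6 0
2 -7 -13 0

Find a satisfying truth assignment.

x1=1, x2=1, x3=0, x4=0, x5=1, x6=1, x7=0, x8=0, x9=1, x10=1, x11=0, x12=1, x13=0

Check each clause:
  1. (x6 || x2) — x2 is true.
  2. (!x9 || !x4) — !x4 is true.
  3. (x4 || x13 || x10) — x10 is true.
  4. (!x9 || !x4 || x2) — x2 is true.
  5. (!x3 || x11 || !x2) — !x3 is true.
  6. (!x6 || !x8) — !x8 is true.
  7. (x5 || !x9) — x5 is true.
  8. (x5 || x1 || !x3) — x1 is true.
  9. (x8 || x12 || !x1) — x12 is true.
  10. (x3 || x4 || !x13) — !x13 is true.
  11. (x8 || x1) — x1 is true.
  12. (x1 || x6) — x1 is true.
  13. (x12 || x11 || !x8) — !x8 is true.
  14. (x6 || x7 || !x10) — x6 is true.
  15. (!x1 || x6) — x6 is true.
  16. (x9 || !x8 || x12) — !x8 is true.
  17. (!x9 || !x7) — !x7 is true.
  18. (!x4 || x8) — !x4 is true.
  19. (x1 || x8 || x6) — x1 is true.
  20. (!x11 || x9 || x4) — x9 is true.
  21. (x1 || !x6 || !x3) — x1 is true.
  22. (x2 || !x13 || !x7) — !x7 is true.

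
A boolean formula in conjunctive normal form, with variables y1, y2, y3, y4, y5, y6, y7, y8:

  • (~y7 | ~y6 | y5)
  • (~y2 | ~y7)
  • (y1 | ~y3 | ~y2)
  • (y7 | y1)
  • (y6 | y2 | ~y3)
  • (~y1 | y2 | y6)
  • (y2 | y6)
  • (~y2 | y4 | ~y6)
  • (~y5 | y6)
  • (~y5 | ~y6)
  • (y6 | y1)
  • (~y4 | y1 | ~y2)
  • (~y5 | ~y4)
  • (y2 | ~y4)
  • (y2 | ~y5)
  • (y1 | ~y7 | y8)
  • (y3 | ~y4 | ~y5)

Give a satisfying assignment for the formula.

y1=True, y2=True, y3=True, y4=True, y5=False, y6=True, y7=False, y8=False

Branch on y1: take y1 = True.
Try y2 = True.
  then y7 is forced to False.
Branch on y3: take y3 = True.
For the remaining variables, y4 = True, y5 = False, y6 = True, y8 = False works.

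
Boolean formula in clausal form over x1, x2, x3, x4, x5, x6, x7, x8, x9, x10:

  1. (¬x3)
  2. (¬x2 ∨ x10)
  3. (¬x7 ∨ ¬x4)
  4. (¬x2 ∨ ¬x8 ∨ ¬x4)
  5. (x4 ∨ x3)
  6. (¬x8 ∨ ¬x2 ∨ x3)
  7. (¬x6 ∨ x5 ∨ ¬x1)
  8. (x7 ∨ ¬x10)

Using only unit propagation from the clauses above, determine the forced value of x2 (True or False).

False

Unit clause (¬x3) sets x3 = False.
From (x4 ∨ x3) and x3 = False: x4 = True.
From (¬x7 ∨ ¬x4) and x4 = True: x7 = False.
(x7 ∨ ¬x10) with x7 = False leaves only ¬x10, so x10 = False.
(¬x2 ∨ x10): since x10 = False, the clause reduces to (¬x2). x2 = False.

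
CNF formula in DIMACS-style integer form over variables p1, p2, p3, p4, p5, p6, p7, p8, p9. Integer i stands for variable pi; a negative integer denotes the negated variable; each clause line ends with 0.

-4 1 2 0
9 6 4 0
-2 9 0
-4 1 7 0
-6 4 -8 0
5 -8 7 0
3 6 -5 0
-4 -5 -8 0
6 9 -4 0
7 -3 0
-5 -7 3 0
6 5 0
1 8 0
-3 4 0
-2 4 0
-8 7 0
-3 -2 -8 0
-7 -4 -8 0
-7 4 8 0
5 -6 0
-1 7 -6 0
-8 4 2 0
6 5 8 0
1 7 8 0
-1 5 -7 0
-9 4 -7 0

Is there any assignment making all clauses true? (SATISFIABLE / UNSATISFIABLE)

SATISFIABLE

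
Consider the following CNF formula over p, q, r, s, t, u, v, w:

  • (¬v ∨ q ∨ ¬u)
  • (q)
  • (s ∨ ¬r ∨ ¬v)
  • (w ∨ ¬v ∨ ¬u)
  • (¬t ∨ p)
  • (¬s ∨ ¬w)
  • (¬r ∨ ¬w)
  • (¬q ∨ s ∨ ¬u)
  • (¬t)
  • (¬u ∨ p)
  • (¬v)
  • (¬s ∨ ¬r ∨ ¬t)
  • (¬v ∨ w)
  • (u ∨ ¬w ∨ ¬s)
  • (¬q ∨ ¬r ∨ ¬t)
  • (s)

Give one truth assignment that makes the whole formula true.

p=1  q=1  r=0  s=1  t=0  u=1  v=0  w=0

(q) is a unit clause, so q = True.
The clause (¬t) is unit: t must be False.
Unit propagation: (¬v) forces v = False.
The clause (s) is unit: s must be True.
(¬w) is a unit clause, so w = False.
Pure literal: p appears only positively; assign p = True.
r, u are now unconstrained; take r = False, u = True.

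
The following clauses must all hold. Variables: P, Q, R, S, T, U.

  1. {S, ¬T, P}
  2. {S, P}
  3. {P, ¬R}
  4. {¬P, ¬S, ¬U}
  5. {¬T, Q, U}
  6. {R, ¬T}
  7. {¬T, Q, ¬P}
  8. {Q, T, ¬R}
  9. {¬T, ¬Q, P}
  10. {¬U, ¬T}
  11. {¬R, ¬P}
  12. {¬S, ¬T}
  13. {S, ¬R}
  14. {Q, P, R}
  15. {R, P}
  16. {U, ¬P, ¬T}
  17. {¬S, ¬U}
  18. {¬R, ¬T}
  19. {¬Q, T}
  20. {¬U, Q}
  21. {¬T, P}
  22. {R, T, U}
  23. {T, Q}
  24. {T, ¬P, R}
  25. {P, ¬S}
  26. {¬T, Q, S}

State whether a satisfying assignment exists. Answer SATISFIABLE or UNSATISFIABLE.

T = True:
  propagation gives R=True; an empty clause results — contradiction.
T = False:
  propagation gives Q=False; an empty clause results — contradiction.
Every branch closes, so no satisfying assignment exists.

UNSATISFIABLE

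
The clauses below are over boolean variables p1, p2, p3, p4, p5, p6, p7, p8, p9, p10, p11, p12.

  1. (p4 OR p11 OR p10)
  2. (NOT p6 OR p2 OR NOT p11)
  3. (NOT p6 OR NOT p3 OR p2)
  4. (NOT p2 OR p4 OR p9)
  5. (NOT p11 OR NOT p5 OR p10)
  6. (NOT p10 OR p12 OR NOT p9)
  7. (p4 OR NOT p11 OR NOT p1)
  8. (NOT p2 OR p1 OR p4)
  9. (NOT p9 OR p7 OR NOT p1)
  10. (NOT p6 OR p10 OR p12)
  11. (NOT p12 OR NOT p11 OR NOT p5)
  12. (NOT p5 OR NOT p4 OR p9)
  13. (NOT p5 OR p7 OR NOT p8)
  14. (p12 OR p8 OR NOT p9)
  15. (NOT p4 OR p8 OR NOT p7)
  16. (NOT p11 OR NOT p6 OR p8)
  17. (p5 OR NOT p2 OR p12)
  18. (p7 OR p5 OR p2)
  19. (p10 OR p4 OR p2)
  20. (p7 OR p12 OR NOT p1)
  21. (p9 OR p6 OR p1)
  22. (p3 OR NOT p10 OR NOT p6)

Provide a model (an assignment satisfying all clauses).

p1=True, p2=True, p3=True, p4=True, p5=False, p6=False, p7=False, p8=False, p9=False, p10=True, p11=False, p12=True

Check each clause:
  1. (p10 OR p11 OR p4) — p10 is true.
  2. (p2 OR NOT p6 OR NOT p11) — NOT p6 is true.
  3. (NOT p6 OR p2 OR NOT p3) — NOT p6 is true.
  4. (NOT p2 OR p4 OR p9) — p4 is true.
  5. (NOT p11 OR NOT p5 OR p10) — p10 is true.
  6. (NOT p9 OR NOT p10 OR p12) — p12 is true.
  7. (NOT p11 OR p4 OR NOT p1) — p4 is true.
  8. (p1 OR p4 OR NOT p2) — p1 is true.
  9. (NOT p1 OR NOT p9 OR p7) — NOT p9 is true.
  10. (NOT p6 OR p12 OR p10) — p10 is true.
  11. (NOT p5 OR NOT p12 OR NOT p11) — NOT p5 is true.
  12. (p9 OR NOT p4 OR NOT p5) — NOT p5 is true.
  13. (NOT p8 OR NOT p5 OR p7) — NOT p8 is true.
  14. (p8 OR NOT p9 OR p12) — p12 is true.
  15. (NOT p4 OR p8 OR NOT p7) — NOT p7 is true.
  16. (NOT p6 OR p8 OR NOT p11) — NOT p6 is true.
  17. (p5 OR p12 OR NOT p2) — p12 is true.
  18. (p7 OR p2 OR p5) — p2 is true.
  19. (p2 OR p10 OR p4) — p2 is true.
  20. (p7 OR p12 OR NOT p1) — p12 is true.
  21. (p6 OR p1 OR p9) — p1 is true.
  22. (p3 OR NOT p6 OR NOT p10) — NOT p6 is true.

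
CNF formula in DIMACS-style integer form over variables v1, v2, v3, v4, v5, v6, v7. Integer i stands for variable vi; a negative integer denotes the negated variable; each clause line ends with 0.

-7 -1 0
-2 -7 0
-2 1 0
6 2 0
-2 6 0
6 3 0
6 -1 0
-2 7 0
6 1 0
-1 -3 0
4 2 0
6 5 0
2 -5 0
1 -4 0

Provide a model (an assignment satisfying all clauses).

v6 occurs only positively in the remaining clauses — set v6 = True.
Set v1 = True and propagate.
  then v7 is forced to False.
  then v2 is forced to False.
  then v3 is forced to False.
  then v4 is forced to True.
  then v5 is forced to False.
Check each clause:
  1. (NOT v7 OR NOT v1) — NOT v7 is true.
  2. (NOT v7 OR NOT v2) — NOT v7 is true.
  3. (NOT v2 OR v1) — v1 is true.
  4. (v6 OR v2) — v6 is true.
  5. (v6 OR NOT v2) — v6 is true.
  6. (v6 OR v3) — v6 is true.
  7. (v6 OR NOT v1) — v6 is true.
  8. (NOT v2 OR v7) — NOT v2 is true.
  9. (v6 OR v1) — v1 is true.
  10. (NOT v1 OR NOT v3) — NOT v3 is true.
  11. (v2 OR v4) — v4 is true.
  12. (v5 OR v6) — v6 is true.
  13. (NOT v5 OR v2) — NOT v5 is true.
  14. (v1 OR NOT v4) — v1 is true.

v1 = T, v2 = F, v3 = F, v4 = T, v5 = F, v6 = T, v7 = F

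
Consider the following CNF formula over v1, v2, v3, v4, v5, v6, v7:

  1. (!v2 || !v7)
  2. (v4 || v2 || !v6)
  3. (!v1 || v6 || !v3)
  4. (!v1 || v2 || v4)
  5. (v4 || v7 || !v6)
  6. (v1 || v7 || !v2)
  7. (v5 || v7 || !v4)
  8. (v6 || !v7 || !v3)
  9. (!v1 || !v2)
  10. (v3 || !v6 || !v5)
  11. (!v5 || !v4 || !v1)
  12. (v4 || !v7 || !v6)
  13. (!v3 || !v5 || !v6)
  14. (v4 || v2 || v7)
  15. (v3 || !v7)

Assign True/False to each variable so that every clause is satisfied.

v1=False, v2=False, v3=True, v4=True, v5=False, v6=True, v7=True

Check each clause:
  1. (!v7 || !v2) — !v2 is true.
  2. (!v6 || v2 || v4) — v4 is true.
  3. (!v3 || !v1 || v6) — !v1 is true.
  4. (v4 || v2 || !v1) — v4 is true.
  5. (v4 || !v6 || v7) — v4 is true.
  6. (v7 || v1 || !v2) — !v2 is true.
  7. (v7 || !v4 || v5) — v7 is true.
  8. (v6 || !v3 || !v7) — v6 is true.
  9. (!v1 || !v2) — !v2 is true.
  10. (!v5 || v3 || !v6) — v3 is true.
  11. (!v4 || !v5 || !v1) — !v5 is true.
  12. (!v7 || v4 || !v6) — v4 is true.
  13. (!v6 || !v3 || !v5) — !v5 is true.
  14. (v4 || v2 || v7) — v4 is true.
  15. (v3 || !v7) — v3 is true.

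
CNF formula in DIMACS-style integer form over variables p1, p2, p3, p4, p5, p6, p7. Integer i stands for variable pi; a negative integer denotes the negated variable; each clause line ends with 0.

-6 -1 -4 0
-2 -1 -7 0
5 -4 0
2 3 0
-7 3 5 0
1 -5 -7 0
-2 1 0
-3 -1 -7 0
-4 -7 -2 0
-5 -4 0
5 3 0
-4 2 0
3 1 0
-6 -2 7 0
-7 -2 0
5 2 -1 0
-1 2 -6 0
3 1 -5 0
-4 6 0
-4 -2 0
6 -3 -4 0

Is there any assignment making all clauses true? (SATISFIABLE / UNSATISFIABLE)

SATISFIABLE

Pure literal: p4 appears only negated; assign p4 = False.
Set p1 = True and propagate.
Set p2 = False and propagate.
  then p3 is forced to True.
  then p7 is forced to False.
  then p5 is forced to True.
  then p6 is forced to False.
So p1=True, p2=False, p3=True, p4=False, p5=True, p6=False, p7=False is a satisfying assignment.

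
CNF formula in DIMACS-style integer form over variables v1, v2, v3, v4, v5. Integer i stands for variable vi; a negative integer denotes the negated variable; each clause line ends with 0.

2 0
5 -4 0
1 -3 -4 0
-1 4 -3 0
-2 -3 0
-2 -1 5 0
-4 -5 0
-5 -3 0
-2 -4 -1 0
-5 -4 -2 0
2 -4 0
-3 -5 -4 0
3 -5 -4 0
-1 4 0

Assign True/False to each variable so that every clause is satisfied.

Unit propagation: (v2) forces v2 = True.
(NOT v3) is a unit clause, so v3 = False.
Pure literal: v1 appears only negated; assign v1 = False.
Try v4 = False.
v5 is now unconstrained; take v5 = True.

v1 = False  v2 = True  v3 = False  v4 = False  v5 = True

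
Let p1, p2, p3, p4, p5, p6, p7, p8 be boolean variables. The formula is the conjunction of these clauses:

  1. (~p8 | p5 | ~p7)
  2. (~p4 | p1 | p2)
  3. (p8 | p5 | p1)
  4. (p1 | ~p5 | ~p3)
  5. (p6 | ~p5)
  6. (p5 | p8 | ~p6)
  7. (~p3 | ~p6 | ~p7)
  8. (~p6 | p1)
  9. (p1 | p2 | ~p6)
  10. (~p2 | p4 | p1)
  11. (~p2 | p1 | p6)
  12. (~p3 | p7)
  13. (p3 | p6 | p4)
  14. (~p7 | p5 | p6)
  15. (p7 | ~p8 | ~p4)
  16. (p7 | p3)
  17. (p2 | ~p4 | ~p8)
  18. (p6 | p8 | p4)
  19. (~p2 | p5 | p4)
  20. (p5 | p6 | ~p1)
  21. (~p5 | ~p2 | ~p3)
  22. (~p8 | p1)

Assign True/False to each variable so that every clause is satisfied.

p1=True, p2=False, p3=False, p4=False, p5=True, p6=True, p7=True, p8=False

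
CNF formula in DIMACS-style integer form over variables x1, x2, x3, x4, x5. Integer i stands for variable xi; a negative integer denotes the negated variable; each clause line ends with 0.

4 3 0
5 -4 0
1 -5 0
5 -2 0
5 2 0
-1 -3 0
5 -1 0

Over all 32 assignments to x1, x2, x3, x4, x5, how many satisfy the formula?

2

The models are:
  x1=T x2=F x3=F x4=T x5=T
  x1=T x2=T x3=F x4=T x5=T
That's 2 in total.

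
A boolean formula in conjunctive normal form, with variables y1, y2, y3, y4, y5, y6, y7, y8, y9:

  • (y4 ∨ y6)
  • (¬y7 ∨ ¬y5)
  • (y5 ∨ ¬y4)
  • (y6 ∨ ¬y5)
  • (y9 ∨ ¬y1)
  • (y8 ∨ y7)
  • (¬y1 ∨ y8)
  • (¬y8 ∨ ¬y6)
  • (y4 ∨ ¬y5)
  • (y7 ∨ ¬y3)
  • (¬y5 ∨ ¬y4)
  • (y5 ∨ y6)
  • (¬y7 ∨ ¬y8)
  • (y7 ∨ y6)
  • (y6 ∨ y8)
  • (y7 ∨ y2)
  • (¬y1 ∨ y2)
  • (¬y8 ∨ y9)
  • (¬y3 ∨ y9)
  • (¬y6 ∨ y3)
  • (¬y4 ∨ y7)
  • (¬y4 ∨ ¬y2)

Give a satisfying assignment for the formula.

y1=0, y2=0, y3=1, y4=0, y5=0, y6=1, y7=1, y8=0, y9=1

y1 occurs only negated in the remaining clauses — set y1 = False.
y9 occurs only positively in the remaining clauses — set y9 = True.
Try y2 = False.
  then y7 is forced to True.
  then y5 is forced to False.
  then y4 is forced to False.
  then y6 is forced to True.
  then y8 is forced to False.
  then y3 is forced to True.
Every clause has at least one true literal under this assignment.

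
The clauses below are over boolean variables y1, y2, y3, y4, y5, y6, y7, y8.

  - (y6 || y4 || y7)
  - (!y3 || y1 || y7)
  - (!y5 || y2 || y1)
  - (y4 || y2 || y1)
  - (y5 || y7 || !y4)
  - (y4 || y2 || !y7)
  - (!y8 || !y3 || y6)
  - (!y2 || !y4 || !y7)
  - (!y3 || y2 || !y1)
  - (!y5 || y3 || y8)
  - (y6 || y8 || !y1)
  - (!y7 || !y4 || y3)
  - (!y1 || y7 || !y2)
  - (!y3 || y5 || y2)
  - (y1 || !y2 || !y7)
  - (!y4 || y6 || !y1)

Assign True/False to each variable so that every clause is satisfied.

y1=False, y2=True, y3=False, y4=False, y5=False, y6=True, y7=False, y8=True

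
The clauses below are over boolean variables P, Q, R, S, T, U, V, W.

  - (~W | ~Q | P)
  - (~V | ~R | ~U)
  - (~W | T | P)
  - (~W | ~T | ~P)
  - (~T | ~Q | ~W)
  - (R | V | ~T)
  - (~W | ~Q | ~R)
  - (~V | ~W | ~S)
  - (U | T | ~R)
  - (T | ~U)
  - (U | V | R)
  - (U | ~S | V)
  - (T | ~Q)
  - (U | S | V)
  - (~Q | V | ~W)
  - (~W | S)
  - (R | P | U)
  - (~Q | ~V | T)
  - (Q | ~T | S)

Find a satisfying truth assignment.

P = False, Q = True, R = True, S = False, T = True, U = False, V = True, W = False

Check each clause:
  1. (~W | ~Q | P) — ~W is true.
  2. (~U | ~V | ~R) — ~U is true.
  3. (P | ~W | T) — ~W is true.
  4. (~P | ~W | ~T) — ~W is true.
  5. (~Q | ~T | ~W) — ~W is true.
  6. (~T | V | R) — R is true.
  7. (~W | ~R | ~Q) — ~W is true.
  8. (~V | ~W | ~S) — ~W is true.
  9. (U | ~R | T) — T is true.
  10. (T | ~U) — ~U is true.
  11. (V | R | U) — R is true.
  12. (U | ~S | V) — ~S is true.
  13. (~Q | T) — T is true.
  14. (V | S | U) — V is true.
  15. (V | ~W | ~Q) — ~W is true.
  16. (S | ~W) — ~W is true.
  17. (U | P | R) — R is true.
  18. (~Q | T | ~V) — T is true.
  19. (Q | S | ~T) — Q is true.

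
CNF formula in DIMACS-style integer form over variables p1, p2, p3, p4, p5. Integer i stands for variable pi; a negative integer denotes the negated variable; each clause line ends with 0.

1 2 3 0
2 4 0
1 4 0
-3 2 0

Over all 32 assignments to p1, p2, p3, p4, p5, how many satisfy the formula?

14

Split on p2, then p1.
  p2=T, p1=T: p3, p4, p5 free → 2^3 = 8.
  p2=T, p1=F: remaining (p3,p4,p5) ∈ {(F,T,F); (F,T,T); (T,T,F); (T,T,T)} — 4.
  p2=F, p1=T: remaining (p3,p4,p5) ∈ {(F,T,F); (F,T,T)} — 2.
  p2=F, p1=F: a clause becomes empty — 0.
Total: 8 + 4 + 2 + 0 = 14.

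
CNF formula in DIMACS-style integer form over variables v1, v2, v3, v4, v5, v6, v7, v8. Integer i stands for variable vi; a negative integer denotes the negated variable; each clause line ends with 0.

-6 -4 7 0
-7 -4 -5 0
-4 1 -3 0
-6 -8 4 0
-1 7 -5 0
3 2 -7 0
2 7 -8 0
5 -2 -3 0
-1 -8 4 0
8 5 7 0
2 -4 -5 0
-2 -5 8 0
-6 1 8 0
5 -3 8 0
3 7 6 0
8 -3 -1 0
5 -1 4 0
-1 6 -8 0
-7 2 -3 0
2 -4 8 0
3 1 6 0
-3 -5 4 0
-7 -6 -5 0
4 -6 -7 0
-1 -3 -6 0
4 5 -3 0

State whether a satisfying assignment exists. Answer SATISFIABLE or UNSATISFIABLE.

SATISFIABLE

Try v1 = True.
The remaining clauses are satisfied by v2 = True, v3 = False, v4 = True, v5 = False, v6 = True, v7 = True, v8 = False.
Every clause has at least one true literal under this assignment.
So v1 = T, v2 = T, v3 = F, v4 = T, v5 = F, v6 = T, v7 = T, v8 = F is a satisfying assignment.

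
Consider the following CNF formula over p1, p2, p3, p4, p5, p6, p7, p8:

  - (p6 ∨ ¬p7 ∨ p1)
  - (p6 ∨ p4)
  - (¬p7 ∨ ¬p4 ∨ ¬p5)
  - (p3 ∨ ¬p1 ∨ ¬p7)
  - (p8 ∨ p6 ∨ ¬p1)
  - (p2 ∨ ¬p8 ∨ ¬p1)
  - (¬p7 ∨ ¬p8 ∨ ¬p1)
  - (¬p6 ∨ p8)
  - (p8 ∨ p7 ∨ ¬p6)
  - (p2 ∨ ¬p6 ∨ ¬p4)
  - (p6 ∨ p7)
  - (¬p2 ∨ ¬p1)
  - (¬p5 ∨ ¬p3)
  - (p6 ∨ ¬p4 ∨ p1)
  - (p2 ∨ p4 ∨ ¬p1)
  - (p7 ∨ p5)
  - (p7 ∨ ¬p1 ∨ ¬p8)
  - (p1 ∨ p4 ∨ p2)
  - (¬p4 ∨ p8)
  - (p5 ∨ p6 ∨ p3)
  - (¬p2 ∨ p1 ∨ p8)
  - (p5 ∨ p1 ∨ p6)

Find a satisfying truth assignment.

p1 = F  p2 = T  p3 = F  p4 = F  p5 = T  p6 = T  p7 = F  p8 = T

Check each clause:
  1. (p1 ∨ ¬p7 ∨ p6) — ¬p7 is true.
  2. (p4 ∨ p6) — p6 is true.
  3. (¬p7 ∨ ¬p5 ∨ ¬p4) — ¬p7 is true.
  4. (p3 ∨ ¬p7 ∨ ¬p1) — ¬p7 is true.
  5. (¬p1 ∨ p8 ∨ p6) — p8 is true.
  6. (¬p8 ∨ ¬p1 ∨ p2) — p2 is true.
  7. (¬p8 ∨ ¬p7 ∨ ¬p1) — ¬p7 is true.
  8. (¬p6 ∨ p8) — p8 is true.
  9. (¬p6 ∨ p7 ∨ p8) — p8 is true.
  10. (p2 ∨ ¬p4 ∨ ¬p6) — p2 is true.
  11. (p6 ∨ p7) — p6 is true.
  12. (¬p1 ∨ ¬p2) — ¬p1 is true.
  13. (¬p3 ∨ ¬p5) — ¬p3 is true.
  14. (p1 ∨ ¬p4 ∨ p6) — ¬p4 is true.
  15. (p2 ∨ ¬p1 ∨ p4) — p2 is true.
  16. (p7 ∨ p5) — p5 is true.
  17. (¬p1 ∨ ¬p8 ∨ p7) — ¬p1 is true.
  18. (p2 ∨ p1 ∨ p4) — p2 is true.
  19. (p8 ∨ ¬p4) — p8 is true.
  20. (p5 ∨ p6 ∨ p3) — p5 is true.
  21. (p8 ∨ ¬p2 ∨ p1) — p8 is true.
  22. (p5 ∨ p6 ∨ p1) — p5 is true.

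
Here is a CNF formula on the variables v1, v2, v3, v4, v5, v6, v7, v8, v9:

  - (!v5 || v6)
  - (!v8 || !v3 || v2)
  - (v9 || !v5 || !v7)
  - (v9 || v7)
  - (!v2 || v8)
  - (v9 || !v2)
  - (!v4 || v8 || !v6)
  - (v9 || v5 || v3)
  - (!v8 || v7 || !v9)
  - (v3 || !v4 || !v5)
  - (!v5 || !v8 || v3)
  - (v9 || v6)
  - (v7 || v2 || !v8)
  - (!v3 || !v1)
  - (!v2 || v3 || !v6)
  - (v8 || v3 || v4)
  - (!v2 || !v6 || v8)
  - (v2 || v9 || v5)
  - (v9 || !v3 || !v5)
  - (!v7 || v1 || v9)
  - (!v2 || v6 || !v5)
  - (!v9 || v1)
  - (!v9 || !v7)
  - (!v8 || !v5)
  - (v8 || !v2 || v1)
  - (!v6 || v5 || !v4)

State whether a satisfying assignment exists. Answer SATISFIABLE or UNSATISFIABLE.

Try v1 = True.
  then v3 is forced to False.
Try v2 = False.
Branch on v4: take v4 = True.
  then v5 is forced to False.
  then v9 is forced to True.
  then v7 is forced to False.
  then v8 is forced to False.
  then v6 is forced to False.
So v1 = True, v2 = False, v3 = False, v4 = True, v5 = False, v6 = False, v7 = False, v8 = False, v9 = True is a satisfying assignment.

SATISFIABLE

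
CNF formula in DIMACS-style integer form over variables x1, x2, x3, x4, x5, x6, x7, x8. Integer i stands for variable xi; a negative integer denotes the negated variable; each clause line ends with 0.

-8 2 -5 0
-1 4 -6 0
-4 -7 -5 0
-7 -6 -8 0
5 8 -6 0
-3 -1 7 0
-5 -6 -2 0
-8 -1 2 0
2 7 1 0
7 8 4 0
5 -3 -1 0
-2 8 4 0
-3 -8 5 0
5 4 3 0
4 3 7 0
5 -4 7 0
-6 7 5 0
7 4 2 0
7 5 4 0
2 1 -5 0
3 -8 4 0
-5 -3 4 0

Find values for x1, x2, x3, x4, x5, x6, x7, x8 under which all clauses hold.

x1=F  x2=F  x3=F  x4=T  x5=F  x6=F  x7=T  x8=T

x6 occurs only negated in the remaining clauses — set x6 = False.
Branch on x1: take x1 = False.
For the remaining variables, x2 = False, x3 = False, x4 = True, x5 = False, x7 = True, x8 = True works.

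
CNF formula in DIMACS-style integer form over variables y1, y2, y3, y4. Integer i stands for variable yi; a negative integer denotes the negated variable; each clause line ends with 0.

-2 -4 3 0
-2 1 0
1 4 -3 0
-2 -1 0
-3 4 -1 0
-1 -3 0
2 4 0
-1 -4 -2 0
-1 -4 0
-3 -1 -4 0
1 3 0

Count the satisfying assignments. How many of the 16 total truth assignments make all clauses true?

The models are:
  y1=F y2=F y3=T y4=T
Count: 1.

1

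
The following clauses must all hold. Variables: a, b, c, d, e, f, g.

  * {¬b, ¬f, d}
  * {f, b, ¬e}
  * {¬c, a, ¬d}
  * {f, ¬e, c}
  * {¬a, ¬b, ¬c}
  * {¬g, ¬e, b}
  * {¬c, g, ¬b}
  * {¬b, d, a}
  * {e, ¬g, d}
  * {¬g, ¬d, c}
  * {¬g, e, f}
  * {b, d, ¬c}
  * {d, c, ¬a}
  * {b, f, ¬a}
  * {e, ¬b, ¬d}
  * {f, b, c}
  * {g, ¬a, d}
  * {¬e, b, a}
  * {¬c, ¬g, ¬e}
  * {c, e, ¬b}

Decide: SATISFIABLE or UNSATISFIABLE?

SATISFIABLE

Try a = True.
Set b = False and propagate.
  then f is forced to True.
Set c = True and propagate.
  then d is forced to True.
The remaining clauses are satisfied by e = False, g = True.
Every clause has at least one true literal under this assignment.
So a = True, b = False, c = True, d = True, e = False, f = True, g = True is a satisfying assignment.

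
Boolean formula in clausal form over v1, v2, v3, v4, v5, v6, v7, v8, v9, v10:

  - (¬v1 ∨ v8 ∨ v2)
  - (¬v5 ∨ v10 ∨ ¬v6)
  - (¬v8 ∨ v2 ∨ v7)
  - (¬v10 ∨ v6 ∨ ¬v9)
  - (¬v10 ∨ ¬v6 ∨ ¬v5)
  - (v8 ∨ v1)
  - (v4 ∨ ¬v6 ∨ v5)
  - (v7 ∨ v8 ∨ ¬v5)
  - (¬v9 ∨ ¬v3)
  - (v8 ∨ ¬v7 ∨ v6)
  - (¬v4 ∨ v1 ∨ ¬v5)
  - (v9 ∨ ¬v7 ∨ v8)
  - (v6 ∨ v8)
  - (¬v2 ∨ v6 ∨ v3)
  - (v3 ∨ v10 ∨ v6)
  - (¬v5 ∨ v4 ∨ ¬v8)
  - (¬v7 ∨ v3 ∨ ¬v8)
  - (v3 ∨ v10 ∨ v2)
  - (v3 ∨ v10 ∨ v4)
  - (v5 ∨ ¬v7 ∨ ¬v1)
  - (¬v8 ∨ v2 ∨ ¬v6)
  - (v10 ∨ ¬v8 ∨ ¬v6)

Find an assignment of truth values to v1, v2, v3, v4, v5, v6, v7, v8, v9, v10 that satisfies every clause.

v1=True, v2=True, v3=True, v4=True, v5=False, v6=True, v7=False, v8=False, v9=False, v10=True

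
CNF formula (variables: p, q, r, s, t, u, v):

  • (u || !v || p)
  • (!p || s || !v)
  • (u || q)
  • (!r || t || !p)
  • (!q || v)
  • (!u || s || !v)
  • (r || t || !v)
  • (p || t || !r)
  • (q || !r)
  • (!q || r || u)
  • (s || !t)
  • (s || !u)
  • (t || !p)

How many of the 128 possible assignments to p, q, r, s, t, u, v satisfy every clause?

10

Case analysis on p and r:
  p=T, r=T: remaining (q,s,t,u,v) ∈ {(T,T,T,F,T); (T,T,T,T,T)} — 2.
  p=T, r=F: remaining (q,s,t,u,v) ∈ {(F,T,T,T,F); (F,T,T,T,T); (T,T,T,T,T)} — 3.
  p=F, r=T: remaining (q,s,t,u,v) ∈ {(T,T,T,T,T)} — 1.
  p=F, r=F: remaining (q,s,t,u,v) ∈ {(F,T,F,T,F); (F,T,T,T,F); (F,T,T,T,T); (T,T,T,T,T)} — 4.
Total: 2 + 3 + 1 + 4 = 10.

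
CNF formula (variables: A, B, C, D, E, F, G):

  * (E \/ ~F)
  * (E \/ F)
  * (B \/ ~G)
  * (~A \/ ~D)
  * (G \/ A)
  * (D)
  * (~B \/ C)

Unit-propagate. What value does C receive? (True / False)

(D) is a unit clause: D = True.
(~A \/ ~D) with D = True leaves only ~A, so A = False.
(A \/ G): since A = False, the clause reduces to (G). G = True.
(~G \/ B): since G = True, the clause reduces to (B). B = True.
In (~B \/ C), ~B is now false; C must hold, so C = True.

True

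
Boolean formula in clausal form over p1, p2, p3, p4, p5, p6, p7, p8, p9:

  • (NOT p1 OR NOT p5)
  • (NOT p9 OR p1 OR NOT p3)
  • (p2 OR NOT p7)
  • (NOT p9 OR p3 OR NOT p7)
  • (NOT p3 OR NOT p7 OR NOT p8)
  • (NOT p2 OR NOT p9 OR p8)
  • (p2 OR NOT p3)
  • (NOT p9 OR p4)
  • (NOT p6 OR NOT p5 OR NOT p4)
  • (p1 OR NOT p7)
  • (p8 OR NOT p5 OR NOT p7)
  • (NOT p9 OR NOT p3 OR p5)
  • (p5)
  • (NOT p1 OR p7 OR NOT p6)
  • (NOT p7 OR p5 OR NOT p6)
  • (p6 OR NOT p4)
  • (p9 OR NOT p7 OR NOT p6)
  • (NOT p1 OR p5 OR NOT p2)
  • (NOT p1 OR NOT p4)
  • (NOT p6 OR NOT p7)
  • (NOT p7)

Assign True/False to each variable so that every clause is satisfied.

p1 = F, p2 = T, p3 = F, p4 = F, p5 = T, p6 = F, p7 = F, p8 = T, p9 = F

The clause (p5) is unit: p5 must be True.
Unit propagation: (NOT p1) forces p1 = False.
(NOT p7) is a unit clause, so p7 = False.
Pure literal: p3 appears only negated; assign p3 = False.
p8 occurs only positively in the remaining clauses — set p8 = True.
Try p4 = False.
  then p9 is forced to False.
p2, p6 are now unconstrained; take p2 = True, p6 = False.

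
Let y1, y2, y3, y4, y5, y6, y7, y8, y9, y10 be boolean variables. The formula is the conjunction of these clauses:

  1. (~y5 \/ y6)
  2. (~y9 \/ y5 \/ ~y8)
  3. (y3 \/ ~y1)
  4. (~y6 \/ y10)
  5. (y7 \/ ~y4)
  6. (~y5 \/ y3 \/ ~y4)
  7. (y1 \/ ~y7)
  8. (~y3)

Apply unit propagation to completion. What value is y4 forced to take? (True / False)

Unit clause (~y3) sets y3 = False.
(~y1 \/ y3): since y3 = False, the clause reduces to (~y1). y1 = False.
(~y7 \/ y1): since y1 = False, the clause reduces to (~y7). y7 = False.
(~y4 \/ y7) with y7 = False leaves only ~y4, so y4 = False.

False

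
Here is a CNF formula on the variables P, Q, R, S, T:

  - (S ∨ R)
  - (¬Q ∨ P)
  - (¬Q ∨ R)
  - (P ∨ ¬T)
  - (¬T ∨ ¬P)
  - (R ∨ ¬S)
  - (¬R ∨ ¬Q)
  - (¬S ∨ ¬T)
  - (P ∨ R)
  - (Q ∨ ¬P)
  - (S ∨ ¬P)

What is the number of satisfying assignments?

Satisfying assignments:
  P=F Q=F R=T S=F T=F
  P=F Q=F R=T S=T T=F
Count: 2.

2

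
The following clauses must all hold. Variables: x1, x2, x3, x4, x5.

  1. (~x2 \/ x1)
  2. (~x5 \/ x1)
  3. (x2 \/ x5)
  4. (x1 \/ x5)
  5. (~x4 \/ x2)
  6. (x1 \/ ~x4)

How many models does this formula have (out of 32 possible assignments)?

Split on x1, then x2.
  x1=T, x2=T: x3, x4, x5 free → 2^3 = 8.
  x1=T, x2=F: remaining (x3,x4,x5) ∈ {(F,F,T); (T,F,T)} — 2.
  x1=F, x2=T: a clause becomes empty — 0.
  x1=F, x2=F: a clause becomes empty — 0.
Total: 8 + 2 + 0 + 0 = 10.

10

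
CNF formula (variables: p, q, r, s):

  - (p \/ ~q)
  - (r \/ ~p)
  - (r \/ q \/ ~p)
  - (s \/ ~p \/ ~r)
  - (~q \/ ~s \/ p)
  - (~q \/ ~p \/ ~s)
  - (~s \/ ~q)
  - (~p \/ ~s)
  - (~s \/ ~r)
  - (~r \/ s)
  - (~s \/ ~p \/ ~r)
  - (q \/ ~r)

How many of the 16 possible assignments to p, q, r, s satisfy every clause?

The models are:
  p=0 q=0 r=0 s=0
  p=0 q=0 r=0 s=1
Count: 2.

2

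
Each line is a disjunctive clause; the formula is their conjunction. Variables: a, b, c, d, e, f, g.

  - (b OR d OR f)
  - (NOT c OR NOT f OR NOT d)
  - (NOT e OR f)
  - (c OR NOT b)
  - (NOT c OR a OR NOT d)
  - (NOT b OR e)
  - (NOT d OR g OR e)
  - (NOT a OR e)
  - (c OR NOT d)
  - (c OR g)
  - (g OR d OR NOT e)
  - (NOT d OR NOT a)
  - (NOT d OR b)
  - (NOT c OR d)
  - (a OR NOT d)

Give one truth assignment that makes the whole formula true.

g occurs only positively in the remaining clauses — set g = True.
Set a = False and propagate.
  then d is forced to False.
  then c is forced to False.
  then b is forced to False.
  then f is forced to True.
e is now unconstrained; take e = True.
Check each clause:
  1. (b OR f OR d) — f is true.
  2. (NOT c OR NOT f OR NOT d) — NOT d is true.
  3. (f OR NOT e) — f is true.
  4. (NOT b OR c) — NOT b is true.
  5. (a OR NOT c OR NOT d) — NOT d is true.
  6. (NOT b OR e) — e is true.
  7. (NOT d OR g OR e) — NOT d is true.
  8. (NOT a OR e) — e is true.
  9. (c OR NOT d) — NOT d is true.
  10. (g OR c) — g is true.
  11. (NOT e OR d OR g) — g is true.
  12. (NOT d OR NOT a) — NOT d is true.
  13. (b OR NOT d) — NOT d is true.
  14. (d OR NOT c) — NOT c is true.
  15. (a OR NOT d) — NOT d is true.

a = F, b = F, c = F, d = F, e = T, f = T, g = T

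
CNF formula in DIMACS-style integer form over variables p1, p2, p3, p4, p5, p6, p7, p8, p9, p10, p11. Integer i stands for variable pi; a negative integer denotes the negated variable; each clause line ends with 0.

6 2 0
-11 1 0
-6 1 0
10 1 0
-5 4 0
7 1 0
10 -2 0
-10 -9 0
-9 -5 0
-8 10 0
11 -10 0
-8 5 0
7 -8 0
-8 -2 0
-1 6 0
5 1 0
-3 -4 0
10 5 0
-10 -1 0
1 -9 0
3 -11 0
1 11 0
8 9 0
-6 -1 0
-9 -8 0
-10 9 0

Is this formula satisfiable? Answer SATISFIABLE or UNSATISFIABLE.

UNSATISFIABLE

p1 = True:
  propagation gives p6=True; an empty clause results — contradiction.
p1 = False:
  propagation gives p11=False; an empty clause results — contradiction.
Every branch closes, so no satisfying assignment exists.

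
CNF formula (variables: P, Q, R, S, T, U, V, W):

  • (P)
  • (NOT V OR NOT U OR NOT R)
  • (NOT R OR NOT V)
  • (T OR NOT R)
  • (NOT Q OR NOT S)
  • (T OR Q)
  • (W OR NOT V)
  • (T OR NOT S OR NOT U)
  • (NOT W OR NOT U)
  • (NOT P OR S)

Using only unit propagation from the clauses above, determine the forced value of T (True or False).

Unit clause (P) sets P = True.
From (S OR NOT P) and P = True: S = True.
From (NOT Q OR NOT S) and S = True: Q = False.
(T OR Q): since Q = False, the clause reduces to (T). T = True.

True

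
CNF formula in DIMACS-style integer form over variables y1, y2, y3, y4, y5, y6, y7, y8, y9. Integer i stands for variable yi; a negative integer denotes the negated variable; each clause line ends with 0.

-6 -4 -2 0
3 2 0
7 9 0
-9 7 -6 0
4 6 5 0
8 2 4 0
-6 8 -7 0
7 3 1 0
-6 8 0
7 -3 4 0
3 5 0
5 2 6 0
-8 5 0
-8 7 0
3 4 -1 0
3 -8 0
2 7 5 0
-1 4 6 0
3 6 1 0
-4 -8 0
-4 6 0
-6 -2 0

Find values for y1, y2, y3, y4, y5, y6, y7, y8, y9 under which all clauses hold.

y1=F  y2=F  y3=T  y4=F  y5=T  y6=F  y7=T  y8=T  y9=T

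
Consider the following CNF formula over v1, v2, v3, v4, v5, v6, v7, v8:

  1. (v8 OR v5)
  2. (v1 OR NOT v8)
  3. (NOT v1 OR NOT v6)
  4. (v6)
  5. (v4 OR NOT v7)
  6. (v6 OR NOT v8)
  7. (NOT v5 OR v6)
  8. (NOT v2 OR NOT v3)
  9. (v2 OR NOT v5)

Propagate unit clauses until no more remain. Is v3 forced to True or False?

Unit clause (v6) sets v6 = True.
(NOT v1 OR NOT v6) with v6 = True leaves only NOT v1, so v1 = False.
In (v1 OR NOT v8), v1 is now false; NOT v8 must hold, so v8 = False.
(v8 OR v5) with v8 = False leaves only v5, so v5 = True.
(v2 OR NOT v5): since v5 = True, the clause reduces to (v2). v2 = True.
In (NOT v3 OR NOT v2), NOT v2 is now false; NOT v3 must hold, so v3 = False.

False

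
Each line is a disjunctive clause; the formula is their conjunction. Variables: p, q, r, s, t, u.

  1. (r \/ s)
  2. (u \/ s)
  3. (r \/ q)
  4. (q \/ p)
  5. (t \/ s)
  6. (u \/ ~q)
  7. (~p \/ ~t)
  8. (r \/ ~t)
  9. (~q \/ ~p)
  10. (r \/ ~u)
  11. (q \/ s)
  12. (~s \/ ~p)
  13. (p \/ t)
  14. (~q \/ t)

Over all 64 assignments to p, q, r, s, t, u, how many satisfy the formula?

Satisfying assignments:
  p=F q=T r=T s=F t=T u=T
  p=F q=T r=T s=T t=T u=T
That's 2 in total.

2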